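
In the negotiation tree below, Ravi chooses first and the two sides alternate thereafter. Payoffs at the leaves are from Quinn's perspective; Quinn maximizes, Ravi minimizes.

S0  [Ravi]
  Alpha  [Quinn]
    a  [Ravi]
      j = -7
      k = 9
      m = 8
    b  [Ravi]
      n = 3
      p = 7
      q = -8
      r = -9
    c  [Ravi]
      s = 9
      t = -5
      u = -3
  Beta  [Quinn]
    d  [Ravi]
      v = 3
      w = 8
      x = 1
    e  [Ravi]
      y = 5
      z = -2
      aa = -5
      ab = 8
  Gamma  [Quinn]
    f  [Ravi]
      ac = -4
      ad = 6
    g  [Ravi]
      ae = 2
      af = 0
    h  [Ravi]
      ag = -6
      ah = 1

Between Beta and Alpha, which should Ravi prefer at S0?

Alpha

d (Ravi): min(3, 8, 1) = 1
e (Ravi): min(5, -2, -5, 8) = -5
Beta (Quinn): max(1, -5) = 1
a (Ravi): min(-7, 9, 8) = -7
b (Ravi): min(3, 7, -8, -9) = -9
c (Ravi): min(9, -5, -3) = -5
Alpha (Quinn): max(-7, -9, -5) = -5
Ravi prefers the lower value; Beta=1, Alpha=-5. Alpha is better since -5 < 1.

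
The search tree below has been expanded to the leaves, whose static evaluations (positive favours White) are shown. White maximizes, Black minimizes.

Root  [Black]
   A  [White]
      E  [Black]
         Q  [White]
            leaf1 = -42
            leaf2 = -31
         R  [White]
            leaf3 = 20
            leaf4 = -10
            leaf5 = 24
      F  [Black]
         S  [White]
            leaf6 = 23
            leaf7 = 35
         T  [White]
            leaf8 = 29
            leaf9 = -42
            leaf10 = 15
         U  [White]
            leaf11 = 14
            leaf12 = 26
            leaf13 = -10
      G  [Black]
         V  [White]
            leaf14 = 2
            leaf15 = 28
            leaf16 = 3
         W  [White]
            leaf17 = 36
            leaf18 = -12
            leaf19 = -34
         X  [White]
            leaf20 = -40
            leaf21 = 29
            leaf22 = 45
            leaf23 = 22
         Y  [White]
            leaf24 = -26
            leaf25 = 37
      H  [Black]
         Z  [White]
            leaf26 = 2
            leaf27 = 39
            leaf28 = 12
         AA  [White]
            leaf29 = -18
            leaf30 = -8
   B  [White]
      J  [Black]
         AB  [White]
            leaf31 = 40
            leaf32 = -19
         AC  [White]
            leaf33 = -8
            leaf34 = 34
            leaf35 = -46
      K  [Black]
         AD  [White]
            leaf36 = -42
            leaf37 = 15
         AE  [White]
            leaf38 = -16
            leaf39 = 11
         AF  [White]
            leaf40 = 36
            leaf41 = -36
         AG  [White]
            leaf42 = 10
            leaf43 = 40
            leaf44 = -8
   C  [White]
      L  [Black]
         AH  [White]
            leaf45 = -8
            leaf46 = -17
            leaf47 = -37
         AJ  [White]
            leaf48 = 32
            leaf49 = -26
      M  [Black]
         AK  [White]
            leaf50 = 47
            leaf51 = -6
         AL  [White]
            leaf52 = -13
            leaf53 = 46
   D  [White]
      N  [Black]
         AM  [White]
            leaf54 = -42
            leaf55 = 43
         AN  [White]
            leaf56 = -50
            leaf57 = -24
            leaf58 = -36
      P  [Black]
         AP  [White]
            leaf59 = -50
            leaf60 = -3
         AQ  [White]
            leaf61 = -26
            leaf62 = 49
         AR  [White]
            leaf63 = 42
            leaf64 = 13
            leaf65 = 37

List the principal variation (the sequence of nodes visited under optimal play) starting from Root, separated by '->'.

Q (White): max(-42, -31) = -31
R (White): max(20, -10, 24) = 24
E (Black): min(-31, 24) = -31
S (White): max(23, 35) = 35
T (White): max(29, -42, 15) = 29
U (White): max(14, 26, -10) = 26
F (Black): min(35, 29, 26) = 26
V (White): max(2, 28, 3) = 28
W (White): max(36, -12, -34) = 36
X (White): max(-40, 29, 45, 22) = 45
Y (White): max(-26, 37) = 37
G (Black): min(28, 36, 45, 37) = 28
Z (White): max(2, 39, 12) = 39
AA (White): max(-18, -8) = -8
H (Black): min(39, -8) = -8
A (White): max(-31, 26, 28, -8) = 28
AB (White): max(40, -19) = 40
AC (White): max(-8, 34, -46) = 34
J (Black): min(40, 34) = 34
AD (White): max(-42, 15) = 15
AE (White): max(-16, 11) = 11
AF (White): max(36, -36) = 36
AG (White): max(10, 40, -8) = 40
K (Black): min(15, 11, 36, 40) = 11
B (White): max(34, 11) = 34
AH (White): max(-8, -17, -37) = -8
AJ (White): max(32, -26) = 32
L (Black): min(-8, 32) = -8
AK (White): max(47, -6) = 47
AL (White): max(-13, 46) = 46
M (Black): min(47, 46) = 46
C (White): max(-8, 46) = 46
AM (White): max(-42, 43) = 43
AN (White): max(-50, -24, -36) = -24
N (Black): min(43, -24) = -24
AP (White): max(-50, -3) = -3
AQ (White): max(-26, 49) = 49
AR (White): max(42, 13, 37) = 42
P (Black): min(-3, 49, 42) = -3
D (White): max(-24, -3) = -3
Root (Black): min(28, 34, 46, -3) = -3
At Root, Black picks D (lowest: -3).
At D, White picks P (highest: -3).
At P, Black picks AP (lowest: -3).
At AP, White picks leaf60 (highest: -3).
Terminal value -3.

Root -> D -> P -> AP -> leaf60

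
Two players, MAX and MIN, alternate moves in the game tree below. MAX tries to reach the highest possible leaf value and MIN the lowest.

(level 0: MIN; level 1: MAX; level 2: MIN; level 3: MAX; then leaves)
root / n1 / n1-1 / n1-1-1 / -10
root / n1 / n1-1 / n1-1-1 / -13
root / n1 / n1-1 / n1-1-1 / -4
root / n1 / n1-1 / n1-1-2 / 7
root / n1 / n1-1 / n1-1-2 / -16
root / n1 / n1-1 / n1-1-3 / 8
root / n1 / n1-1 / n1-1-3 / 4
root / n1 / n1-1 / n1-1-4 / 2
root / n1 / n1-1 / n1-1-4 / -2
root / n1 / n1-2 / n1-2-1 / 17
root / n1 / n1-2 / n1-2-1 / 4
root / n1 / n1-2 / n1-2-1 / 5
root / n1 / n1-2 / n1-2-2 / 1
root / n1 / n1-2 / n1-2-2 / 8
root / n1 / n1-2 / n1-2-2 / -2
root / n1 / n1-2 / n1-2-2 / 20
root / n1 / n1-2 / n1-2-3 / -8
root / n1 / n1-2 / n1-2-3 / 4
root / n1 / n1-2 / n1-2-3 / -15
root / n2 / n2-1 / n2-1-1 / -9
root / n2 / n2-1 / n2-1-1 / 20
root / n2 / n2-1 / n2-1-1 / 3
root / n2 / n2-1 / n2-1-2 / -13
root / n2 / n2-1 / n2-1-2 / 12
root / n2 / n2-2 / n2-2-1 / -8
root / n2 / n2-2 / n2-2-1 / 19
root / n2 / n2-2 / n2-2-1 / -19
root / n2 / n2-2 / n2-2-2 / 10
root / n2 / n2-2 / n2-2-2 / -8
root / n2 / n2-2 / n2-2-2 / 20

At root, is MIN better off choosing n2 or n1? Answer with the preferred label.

n2-1-1 (MAX): max(-9, 20, 3) = 20
n2-1-2 (MAX): max(-13, 12) = 12
n2-1 (MIN): min(20, 12) = 12
n2-2-1 (MAX): max(-8, 19, -19) = 19
n2-2-2 (MAX): max(10, -8, 20) = 20
n2-2 (MIN): min(19, 20) = 19
n2 (MAX): max(12, 19) = 19
n1-1-1 (MAX): max(-10, -13, -4) = -4
n1-1-2 (MAX): max(7, -16) = 7
n1-1-3 (MAX): max(8, 4) = 8
n1-1-4 (MAX): max(2, -2) = 2
n1-1 (MIN): min(-4, 7, 8, 2) = -4
n1-2-1 (MAX): max(17, 4, 5) = 17
n1-2-2 (MAX): max(1, 8, -2, 20) = 20
n1-2-3 (MAX): max(-8, 4, -15) = 4
n1-2 (MIN): min(17, 20, 4) = 4
n1 (MAX): max(-4, 4) = 4
MIN prefers the lower value; n2=19, n1=4. n1 is better since 4 < 19.

n1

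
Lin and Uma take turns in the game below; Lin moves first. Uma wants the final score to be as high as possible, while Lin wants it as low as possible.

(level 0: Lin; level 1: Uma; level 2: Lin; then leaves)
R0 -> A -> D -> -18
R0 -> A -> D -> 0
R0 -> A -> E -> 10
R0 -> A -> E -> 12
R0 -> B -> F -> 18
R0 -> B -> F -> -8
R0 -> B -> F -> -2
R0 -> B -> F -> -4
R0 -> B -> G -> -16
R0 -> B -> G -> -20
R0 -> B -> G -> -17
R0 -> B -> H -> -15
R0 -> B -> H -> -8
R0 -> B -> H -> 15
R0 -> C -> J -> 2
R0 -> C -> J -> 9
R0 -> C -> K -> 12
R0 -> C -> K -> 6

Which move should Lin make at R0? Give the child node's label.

B

D (Lin): min(-18, 0) = -18
E (Lin): min(10, 12) = 10
A (Uma): max(-18, 10) = 10
F (Lin): min(18, -8, -2, -4) = -8
G (Lin): min(-16, -20, -17) = -20
H (Lin): min(-15, -8, 15) = -15
B (Uma): max(-8, -20, -15) = -8
J (Lin): min(2, 9) = 2
K (Lin): min(12, 6) = 6
C (Uma): max(2, 6) = 6
R0 (Lin): min(10, -8, 6) = -8
Lin at R0 wants the lowest of {A=10, B=-8, C=6}, so chooses B.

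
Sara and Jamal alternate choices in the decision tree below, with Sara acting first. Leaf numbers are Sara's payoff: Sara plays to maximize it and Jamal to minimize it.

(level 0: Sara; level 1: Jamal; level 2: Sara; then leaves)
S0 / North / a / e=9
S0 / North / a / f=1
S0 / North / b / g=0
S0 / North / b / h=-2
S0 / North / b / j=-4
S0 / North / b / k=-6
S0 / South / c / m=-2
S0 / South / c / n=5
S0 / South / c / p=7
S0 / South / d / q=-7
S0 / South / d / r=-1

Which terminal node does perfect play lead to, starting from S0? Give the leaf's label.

g

a (Sara): max(9, 1) = 9
b (Sara): max(0, -2, -4, -6) = 0
North (Jamal): min(9, 0) = 0
c (Sara): max(-2, 5, 7) = 7
d (Sara): max(-7, -1) = -1
South (Jamal): min(7, -1) = -1
S0 (Sara): max(0, -1) = 0
At S0, Sara picks North (highest: 0).
At North, Jamal picks b (lowest: 0).
At b, Sara picks g (highest: 0).
Terminal value 0.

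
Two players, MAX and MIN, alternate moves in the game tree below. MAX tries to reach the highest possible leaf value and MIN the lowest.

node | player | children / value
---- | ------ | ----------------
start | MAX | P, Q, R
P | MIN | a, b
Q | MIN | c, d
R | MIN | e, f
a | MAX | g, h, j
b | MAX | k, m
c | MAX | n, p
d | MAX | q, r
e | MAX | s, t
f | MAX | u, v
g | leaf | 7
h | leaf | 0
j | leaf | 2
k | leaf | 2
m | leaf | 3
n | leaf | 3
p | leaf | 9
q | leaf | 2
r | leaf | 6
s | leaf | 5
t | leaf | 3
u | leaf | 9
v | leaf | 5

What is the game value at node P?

a (MAX): max(7, 0, 2) = 7
b (MAX): max(2, 3) = 3
P (MIN): min(7, 3) = 3

3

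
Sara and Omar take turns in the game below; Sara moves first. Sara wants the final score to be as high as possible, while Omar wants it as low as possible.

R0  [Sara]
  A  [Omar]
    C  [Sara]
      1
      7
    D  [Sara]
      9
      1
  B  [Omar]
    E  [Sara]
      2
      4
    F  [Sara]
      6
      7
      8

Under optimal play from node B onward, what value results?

4

E (Sara): max(2, 4) = 4
F (Sara): max(6, 7, 8) = 8
B (Omar): min(4, 8) = 4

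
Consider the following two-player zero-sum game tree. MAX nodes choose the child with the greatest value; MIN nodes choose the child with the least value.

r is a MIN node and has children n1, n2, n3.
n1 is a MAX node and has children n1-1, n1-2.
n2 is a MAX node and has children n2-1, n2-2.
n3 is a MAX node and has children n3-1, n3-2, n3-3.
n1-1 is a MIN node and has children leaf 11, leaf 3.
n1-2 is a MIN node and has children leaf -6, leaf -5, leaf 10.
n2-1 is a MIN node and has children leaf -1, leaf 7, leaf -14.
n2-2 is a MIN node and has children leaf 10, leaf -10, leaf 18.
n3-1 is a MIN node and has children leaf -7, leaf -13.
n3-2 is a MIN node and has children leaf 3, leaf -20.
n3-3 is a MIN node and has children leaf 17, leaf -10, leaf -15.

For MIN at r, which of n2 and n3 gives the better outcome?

n3

n2-1 (MIN): min(-1, 7, -14) = -14
n2-2 (MIN): min(10, -10, 18) = -10
n2 (MAX): max(-14, -10) = -10
n3-1 (MIN): min(-7, -13) = -13
n3-2 (MIN): min(3, -20) = -20
n3-3 (MIN): min(17, -10, -15) = -15
n3 (MAX): max(-13, -20, -15) = -13
MIN prefers the lower value; n2=-10, n3=-13. n3 is better since -13 < -10.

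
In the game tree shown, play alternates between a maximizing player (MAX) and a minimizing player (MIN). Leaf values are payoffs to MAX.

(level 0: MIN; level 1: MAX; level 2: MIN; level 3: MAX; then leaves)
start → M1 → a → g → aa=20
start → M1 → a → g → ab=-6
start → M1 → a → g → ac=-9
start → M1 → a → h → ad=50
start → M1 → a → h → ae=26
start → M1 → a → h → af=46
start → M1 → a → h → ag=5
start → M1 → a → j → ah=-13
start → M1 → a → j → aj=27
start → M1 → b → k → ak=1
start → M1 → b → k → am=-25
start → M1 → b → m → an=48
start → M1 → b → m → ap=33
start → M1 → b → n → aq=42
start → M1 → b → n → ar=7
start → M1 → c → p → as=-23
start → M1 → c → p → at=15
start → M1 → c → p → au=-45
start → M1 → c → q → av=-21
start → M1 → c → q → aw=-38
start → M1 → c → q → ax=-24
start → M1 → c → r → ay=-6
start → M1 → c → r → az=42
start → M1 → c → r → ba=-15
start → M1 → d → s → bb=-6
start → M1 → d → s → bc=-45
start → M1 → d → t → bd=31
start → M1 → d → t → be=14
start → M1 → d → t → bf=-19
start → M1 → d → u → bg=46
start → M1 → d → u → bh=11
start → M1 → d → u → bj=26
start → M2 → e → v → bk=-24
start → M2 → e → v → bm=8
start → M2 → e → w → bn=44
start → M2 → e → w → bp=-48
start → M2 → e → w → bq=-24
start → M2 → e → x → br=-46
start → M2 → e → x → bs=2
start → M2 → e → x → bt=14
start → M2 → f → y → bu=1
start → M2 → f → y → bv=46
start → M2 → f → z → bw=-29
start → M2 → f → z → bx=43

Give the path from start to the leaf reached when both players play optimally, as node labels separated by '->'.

start -> M1 -> a -> g -> aa

g (MAX): max(20, -6, -9) = 20
h (MAX): max(50, 26, 46, 5) = 50
j (MAX): max(-13, 27) = 27
a (MIN): min(20, 50, 27) = 20
k (MAX): max(1, -25) = 1
m (MAX): max(48, 33) = 48
n (MAX): max(42, 7) = 42
b (MIN): min(1, 48, 42) = 1
p (MAX): max(-23, 15, -45) = 15
q (MAX): max(-21, -38, -24) = -21
r (MAX): max(-6, 42, -15) = 42
c (MIN): min(15, -21, 42) = -21
s (MAX): max(-6, -45) = -6
t (MAX): max(31, 14, -19) = 31
u (MAX): max(46, 11, 26) = 46
d (MIN): min(-6, 31, 46) = -6
M1 (MAX): max(20, 1, -21, -6) = 20
v (MAX): max(-24, 8) = 8
w (MAX): max(44, -48, -24) = 44
x (MAX): max(-46, 2, 14) = 14
e (MIN): min(8, 44, 14) = 8
y (MAX): max(1, 46) = 46
z (MAX): max(-29, 43) = 43
f (MIN): min(46, 43) = 43
M2 (MAX): max(8, 43) = 43
start (MIN): min(20, 43) = 20
At start, MIN picks M1 (lowest: 20).
At M1, MAX picks a (highest: 20).
At a, MIN picks g (lowest: 20).
At g, MAX picks aa (highest: 20).
Terminal value 20.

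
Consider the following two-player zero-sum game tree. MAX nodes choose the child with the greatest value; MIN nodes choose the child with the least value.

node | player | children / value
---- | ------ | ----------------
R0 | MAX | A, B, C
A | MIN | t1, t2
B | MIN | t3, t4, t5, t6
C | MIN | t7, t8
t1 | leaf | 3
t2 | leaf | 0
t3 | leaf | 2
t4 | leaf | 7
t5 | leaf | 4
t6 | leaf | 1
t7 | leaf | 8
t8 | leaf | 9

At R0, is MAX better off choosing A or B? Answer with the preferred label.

A (MIN): min(3, 0) = 0
B (MIN): min(2, 7, 4, 1) = 1
MAX prefers the higher value; A=0, B=1. B is better since 1 > 0.

B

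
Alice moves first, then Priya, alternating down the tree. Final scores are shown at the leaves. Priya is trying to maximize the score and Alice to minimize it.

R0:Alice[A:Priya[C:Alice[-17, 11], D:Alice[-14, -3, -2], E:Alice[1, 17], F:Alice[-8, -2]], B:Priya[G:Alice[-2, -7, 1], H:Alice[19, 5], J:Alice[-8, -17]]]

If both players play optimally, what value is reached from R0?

1

C (Alice): min(-17, 11) = -17
D (Alice): min(-14, -3, -2) = -14
E (Alice): min(1, 17) = 1
F (Alice): min(-8, -2) = -8
A (Priya): max(-17, -14, 1, -8) = 1
G (Alice): min(-2, -7, 1) = -7
H (Alice): min(19, 5) = 5
J (Alice): min(-8, -17) = -17
B (Priya): max(-7, 5, -17) = 5
R0 (Alice): min(1, 5) = 1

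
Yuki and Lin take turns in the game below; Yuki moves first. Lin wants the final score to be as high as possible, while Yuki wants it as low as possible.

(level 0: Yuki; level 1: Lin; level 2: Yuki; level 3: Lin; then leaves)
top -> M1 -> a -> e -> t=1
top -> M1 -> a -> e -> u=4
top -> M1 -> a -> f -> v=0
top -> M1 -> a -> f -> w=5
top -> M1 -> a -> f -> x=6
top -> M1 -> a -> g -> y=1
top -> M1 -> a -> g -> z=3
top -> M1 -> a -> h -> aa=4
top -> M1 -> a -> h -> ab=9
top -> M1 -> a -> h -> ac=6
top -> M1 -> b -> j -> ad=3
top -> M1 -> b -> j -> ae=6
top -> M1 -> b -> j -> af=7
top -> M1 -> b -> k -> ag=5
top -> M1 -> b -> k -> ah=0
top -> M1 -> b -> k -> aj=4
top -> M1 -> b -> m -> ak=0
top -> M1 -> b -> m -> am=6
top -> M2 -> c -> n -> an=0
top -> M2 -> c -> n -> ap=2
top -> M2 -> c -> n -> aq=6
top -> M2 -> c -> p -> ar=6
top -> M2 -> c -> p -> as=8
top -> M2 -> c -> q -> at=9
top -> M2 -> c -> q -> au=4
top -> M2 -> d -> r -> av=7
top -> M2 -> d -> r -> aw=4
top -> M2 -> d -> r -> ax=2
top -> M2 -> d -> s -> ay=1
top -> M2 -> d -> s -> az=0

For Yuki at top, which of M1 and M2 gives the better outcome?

e (Lin): max(1, 4) = 4
f (Lin): max(0, 5, 6) = 6
g (Lin): max(1, 3) = 3
h (Lin): max(4, 9, 6) = 9
a (Yuki): min(4, 6, 3, 9) = 3
j (Lin): max(3, 6, 7) = 7
k (Lin): max(5, 0, 4) = 5
m (Lin): max(0, 6) = 6
b (Yuki): min(7, 5, 6) = 5
M1 (Lin): max(3, 5) = 5
n (Lin): max(0, 2, 6) = 6
p (Lin): max(6, 8) = 8
q (Lin): max(9, 4) = 9
c (Yuki): min(6, 8, 9) = 6
r (Lin): max(7, 4, 2) = 7
s (Lin): max(1, 0) = 1
d (Yuki): min(7, 1) = 1
M2 (Lin): max(6, 1) = 6
Yuki prefers the lower value; M1=5, M2=6. M1 is better since 5 < 6.

M1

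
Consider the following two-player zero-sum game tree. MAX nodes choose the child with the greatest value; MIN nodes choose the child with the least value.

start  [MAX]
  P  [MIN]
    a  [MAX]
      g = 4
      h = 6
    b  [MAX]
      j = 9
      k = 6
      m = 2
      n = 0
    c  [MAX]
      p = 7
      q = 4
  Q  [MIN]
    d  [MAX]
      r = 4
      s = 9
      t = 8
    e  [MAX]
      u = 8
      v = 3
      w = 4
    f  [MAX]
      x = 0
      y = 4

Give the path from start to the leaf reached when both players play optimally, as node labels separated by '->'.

start -> P -> a -> h

a (MAX): max(4, 6) = 6
b (MAX): max(9, 6, 2, 0) = 9
c (MAX): max(7, 4) = 7
P (MIN): min(6, 9, 7) = 6
d (MAX): max(4, 9, 8) = 9
e (MAX): max(8, 3, 4) = 8
f (MAX): max(0, 4) = 4
Q (MIN): min(9, 8, 4) = 4
start (MAX): max(6, 4) = 6
At start, MAX picks P (highest: 6).
At P, MIN picks a (lowest: 6).
At a, MAX picks h (highest: 6).
Terminal value 6.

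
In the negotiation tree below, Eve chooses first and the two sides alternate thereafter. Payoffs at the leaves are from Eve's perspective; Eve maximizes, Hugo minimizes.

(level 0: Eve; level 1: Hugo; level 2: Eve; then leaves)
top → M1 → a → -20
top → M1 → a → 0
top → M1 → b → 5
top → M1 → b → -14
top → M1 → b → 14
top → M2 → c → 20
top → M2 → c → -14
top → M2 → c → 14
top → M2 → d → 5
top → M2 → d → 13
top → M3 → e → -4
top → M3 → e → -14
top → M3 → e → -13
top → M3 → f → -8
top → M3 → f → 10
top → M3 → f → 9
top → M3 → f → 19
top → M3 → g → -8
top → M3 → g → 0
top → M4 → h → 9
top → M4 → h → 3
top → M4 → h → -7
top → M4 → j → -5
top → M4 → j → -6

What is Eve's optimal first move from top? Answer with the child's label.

a (Eve): max(-20, 0) = 0
b (Eve): max(5, -14, 14) = 14
M1 (Hugo): min(0, 14) = 0
c (Eve): max(20, -14, 14) = 20
d (Eve): max(5, 13) = 13
M2 (Hugo): min(20, 13) = 13
e (Eve): max(-4, -14, -13) = -4
f (Eve): max(-8, 10, 9, 19) = 19
g (Eve): max(-8, 0) = 0
M3 (Hugo): min(-4, 19, 0) = -4
h (Eve): max(9, 3, -7) = 9
j (Eve): max(-5, -6) = -5
M4 (Hugo): min(9, -5) = -5
top (Eve): max(0, 13, -4, -5) = 13
Eve at top wants the highest of {M1=0, M2=13, M3=-4, M4=-5}, so chooses M2.

M2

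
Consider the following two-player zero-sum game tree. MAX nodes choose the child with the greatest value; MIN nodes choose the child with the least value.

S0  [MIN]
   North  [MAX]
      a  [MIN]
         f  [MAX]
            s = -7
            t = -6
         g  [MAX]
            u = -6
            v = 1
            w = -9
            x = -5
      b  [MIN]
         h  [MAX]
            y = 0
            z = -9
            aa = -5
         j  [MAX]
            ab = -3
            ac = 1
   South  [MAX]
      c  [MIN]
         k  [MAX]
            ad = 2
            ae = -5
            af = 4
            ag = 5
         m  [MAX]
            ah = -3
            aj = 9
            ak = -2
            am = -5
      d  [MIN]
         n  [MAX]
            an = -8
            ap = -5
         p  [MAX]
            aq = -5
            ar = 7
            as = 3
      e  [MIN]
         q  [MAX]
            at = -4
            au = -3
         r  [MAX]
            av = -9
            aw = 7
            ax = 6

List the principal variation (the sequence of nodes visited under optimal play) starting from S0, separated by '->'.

f (MAX): max(-7, -6) = -6
g (MAX): max(-6, 1, -9, -5) = 1
a (MIN): min(-6, 1) = -6
h (MAX): max(0, -9, -5) = 0
j (MAX): max(-3, 1) = 1
b (MIN): min(0, 1) = 0
North (MAX): max(-6, 0) = 0
k (MAX): max(2, -5, 4, 5) = 5
m (MAX): max(-3, 9, -2, -5) = 9
c (MIN): min(5, 9) = 5
n (MAX): max(-8, -5) = -5
p (MAX): max(-5, 7, 3) = 7
d (MIN): min(-5, 7) = -5
q (MAX): max(-4, -3) = -3
r (MAX): max(-9, 7, 6) = 7
e (MIN): min(-3, 7) = -3
South (MAX): max(5, -5, -3) = 5
S0 (MIN): min(0, 5) = 0
At S0, MIN picks North (lowest: 0).
At North, MAX picks b (highest: 0).
At b, MIN picks h (lowest: 0).
At h, MAX picks y (highest: 0).
Terminal value 0.

S0 -> North -> b -> h -> y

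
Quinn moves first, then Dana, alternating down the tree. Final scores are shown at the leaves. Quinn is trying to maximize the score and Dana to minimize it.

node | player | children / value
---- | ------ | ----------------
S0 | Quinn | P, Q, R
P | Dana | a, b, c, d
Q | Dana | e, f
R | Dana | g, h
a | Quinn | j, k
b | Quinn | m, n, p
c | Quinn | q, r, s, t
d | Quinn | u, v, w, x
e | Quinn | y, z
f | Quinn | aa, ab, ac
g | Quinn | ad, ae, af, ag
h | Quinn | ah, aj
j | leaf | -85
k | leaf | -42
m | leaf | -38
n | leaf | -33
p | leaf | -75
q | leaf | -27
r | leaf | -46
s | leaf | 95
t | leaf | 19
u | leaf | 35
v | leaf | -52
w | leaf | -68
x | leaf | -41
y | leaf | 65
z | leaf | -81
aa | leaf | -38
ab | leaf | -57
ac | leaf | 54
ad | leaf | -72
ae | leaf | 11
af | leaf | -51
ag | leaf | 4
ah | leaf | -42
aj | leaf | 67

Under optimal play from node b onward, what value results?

-33

b (Quinn): max(-38, -33, -75) = -33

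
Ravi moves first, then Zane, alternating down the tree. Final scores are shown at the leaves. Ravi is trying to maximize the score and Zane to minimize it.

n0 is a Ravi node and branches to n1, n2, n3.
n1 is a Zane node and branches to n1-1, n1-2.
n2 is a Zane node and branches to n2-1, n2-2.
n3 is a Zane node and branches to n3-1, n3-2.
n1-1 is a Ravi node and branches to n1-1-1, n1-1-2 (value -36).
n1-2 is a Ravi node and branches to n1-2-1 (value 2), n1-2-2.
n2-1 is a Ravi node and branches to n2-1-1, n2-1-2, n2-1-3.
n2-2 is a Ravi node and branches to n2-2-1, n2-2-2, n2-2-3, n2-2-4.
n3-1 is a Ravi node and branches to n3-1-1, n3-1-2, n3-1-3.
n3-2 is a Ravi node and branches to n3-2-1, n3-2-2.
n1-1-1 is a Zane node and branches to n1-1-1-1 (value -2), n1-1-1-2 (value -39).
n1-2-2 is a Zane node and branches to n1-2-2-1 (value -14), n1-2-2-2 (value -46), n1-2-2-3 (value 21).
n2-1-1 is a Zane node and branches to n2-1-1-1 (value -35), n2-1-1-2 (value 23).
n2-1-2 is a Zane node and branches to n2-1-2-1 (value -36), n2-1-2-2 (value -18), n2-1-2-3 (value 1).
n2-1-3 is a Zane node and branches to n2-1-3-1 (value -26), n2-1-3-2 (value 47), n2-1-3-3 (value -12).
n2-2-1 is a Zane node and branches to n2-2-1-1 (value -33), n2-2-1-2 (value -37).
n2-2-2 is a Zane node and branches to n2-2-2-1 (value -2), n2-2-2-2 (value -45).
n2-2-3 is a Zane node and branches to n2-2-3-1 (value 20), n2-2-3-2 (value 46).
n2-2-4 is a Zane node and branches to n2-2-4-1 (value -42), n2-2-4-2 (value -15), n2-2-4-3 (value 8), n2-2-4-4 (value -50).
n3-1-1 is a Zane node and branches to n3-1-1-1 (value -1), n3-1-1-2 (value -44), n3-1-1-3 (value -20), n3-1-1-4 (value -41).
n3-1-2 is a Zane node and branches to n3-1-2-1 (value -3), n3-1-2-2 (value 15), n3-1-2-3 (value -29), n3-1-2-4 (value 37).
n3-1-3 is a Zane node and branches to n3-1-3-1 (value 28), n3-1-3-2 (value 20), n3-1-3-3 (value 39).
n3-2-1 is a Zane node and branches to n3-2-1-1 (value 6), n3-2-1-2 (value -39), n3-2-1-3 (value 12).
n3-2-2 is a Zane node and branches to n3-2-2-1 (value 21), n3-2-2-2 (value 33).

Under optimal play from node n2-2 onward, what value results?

n2-2-1 (Zane): min(-33, -37) = -37
n2-2-2 (Zane): min(-2, -45) = -45
n2-2-3 (Zane): min(20, 46) = 20
n2-2-4 (Zane): min(-42, -15, 8, -50) = -50
n2-2 (Ravi): max(-37, -45, 20, -50) = 20

20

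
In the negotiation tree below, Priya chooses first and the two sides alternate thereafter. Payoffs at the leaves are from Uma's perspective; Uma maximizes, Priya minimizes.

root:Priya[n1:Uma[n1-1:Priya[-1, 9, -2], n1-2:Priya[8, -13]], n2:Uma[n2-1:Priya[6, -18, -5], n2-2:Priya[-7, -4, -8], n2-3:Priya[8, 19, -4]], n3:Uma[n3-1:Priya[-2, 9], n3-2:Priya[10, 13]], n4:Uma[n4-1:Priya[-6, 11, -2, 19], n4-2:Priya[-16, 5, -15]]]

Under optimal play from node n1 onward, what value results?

-2

n1-1 (Priya): min(-1, 9, -2) = -2
n1-2 (Priya): min(8, -13) = -13
n1 (Uma): max(-2, -13) = -2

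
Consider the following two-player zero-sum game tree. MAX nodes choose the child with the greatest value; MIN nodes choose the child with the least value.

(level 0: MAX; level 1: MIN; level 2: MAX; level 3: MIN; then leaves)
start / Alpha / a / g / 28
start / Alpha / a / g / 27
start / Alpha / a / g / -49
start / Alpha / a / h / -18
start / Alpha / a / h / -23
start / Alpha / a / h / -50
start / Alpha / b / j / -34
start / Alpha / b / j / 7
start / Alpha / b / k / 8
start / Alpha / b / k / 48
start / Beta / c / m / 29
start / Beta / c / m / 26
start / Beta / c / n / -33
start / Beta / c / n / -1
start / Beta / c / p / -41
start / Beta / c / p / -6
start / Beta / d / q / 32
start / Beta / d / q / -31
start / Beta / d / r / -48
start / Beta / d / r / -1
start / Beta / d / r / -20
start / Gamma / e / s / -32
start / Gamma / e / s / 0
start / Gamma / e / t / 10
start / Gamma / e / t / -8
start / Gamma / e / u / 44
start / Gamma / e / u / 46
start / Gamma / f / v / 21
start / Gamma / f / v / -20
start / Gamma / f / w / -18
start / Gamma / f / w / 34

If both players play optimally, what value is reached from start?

-18

g (MIN): min(28, 27, -49) = -49
h (MIN): min(-18, -23, -50) = -50
a (MAX): max(-49, -50) = -49
j (MIN): min(-34, 7) = -34
k (MIN): min(8, 48) = 8
b (MAX): max(-34, 8) = 8
Alpha (MIN): min(-49, 8) = -49
m (MIN): min(29, 26) = 26
n (MIN): min(-33, -1) = -33
p (MIN): min(-41, -6) = -41
c (MAX): max(26, -33, -41) = 26
q (MIN): min(32, -31) = -31
r (MIN): min(-48, -1, -20) = -48
d (MAX): max(-31, -48) = -31
Beta (MIN): min(26, -31) = -31
s (MIN): min(-32, 0) = -32
t (MIN): min(10, -8) = -8
u (MIN): min(44, 46) = 44
e (MAX): max(-32, -8, 44) = 44
v (MIN): min(21, -20) = -20
w (MIN): min(-18, 34) = -18
f (MAX): max(-20, -18) = -18
Gamma (MIN): min(44, -18) = -18
start (MAX): max(-49, -31, -18) = -18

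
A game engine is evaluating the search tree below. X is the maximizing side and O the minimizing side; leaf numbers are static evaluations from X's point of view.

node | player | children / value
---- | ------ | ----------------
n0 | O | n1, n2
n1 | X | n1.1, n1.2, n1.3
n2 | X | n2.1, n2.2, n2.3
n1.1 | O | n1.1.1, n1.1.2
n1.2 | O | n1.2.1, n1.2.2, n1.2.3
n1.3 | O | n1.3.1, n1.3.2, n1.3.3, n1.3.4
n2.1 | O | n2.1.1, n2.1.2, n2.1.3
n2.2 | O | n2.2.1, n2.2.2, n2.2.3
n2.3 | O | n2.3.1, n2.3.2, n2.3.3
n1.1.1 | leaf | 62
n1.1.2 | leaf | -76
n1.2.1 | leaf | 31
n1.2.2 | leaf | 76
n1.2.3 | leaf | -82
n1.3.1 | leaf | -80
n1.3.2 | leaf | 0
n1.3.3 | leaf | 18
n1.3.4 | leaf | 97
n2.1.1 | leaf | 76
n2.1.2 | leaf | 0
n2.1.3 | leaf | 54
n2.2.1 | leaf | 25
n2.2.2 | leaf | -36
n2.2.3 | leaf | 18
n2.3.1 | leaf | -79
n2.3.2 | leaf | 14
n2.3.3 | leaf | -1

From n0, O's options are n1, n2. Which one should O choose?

n1

n1.1 (O): min(62, -76) = -76
n1.2 (O): min(31, 76, -82) = -82
n1.3 (O): min(-80, 0, 18, 97) = -80
n1 (X): max(-76, -82, -80) = -76
n2.1 (O): min(76, 0, 54) = 0
n2.2 (O): min(25, -36, 18) = -36
n2.3 (O): min(-79, 14, -1) = -79
n2 (X): max(0, -36, -79) = 0
n0 (O): min(-76, 0) = -76
O at n0 wants the lowest of {n1=-76, n2=0}, so chooses n1.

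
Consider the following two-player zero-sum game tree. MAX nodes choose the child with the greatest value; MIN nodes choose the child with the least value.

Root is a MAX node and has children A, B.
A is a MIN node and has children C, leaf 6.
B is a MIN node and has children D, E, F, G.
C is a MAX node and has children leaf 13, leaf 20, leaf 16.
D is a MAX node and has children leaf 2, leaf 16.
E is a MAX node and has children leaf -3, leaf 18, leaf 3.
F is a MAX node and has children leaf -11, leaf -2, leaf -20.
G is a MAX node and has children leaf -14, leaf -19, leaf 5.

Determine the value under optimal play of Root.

6

C (MAX): max(13, 20, 16) = 20
A (MIN): min(20, 6) = 6
D (MAX): max(2, 16) = 16
E (MAX): max(-3, 18, 3) = 18
F (MAX): max(-11, -2, -20) = -2
G (MAX): max(-14, -19, 5) = 5
B (MIN): min(16, 18, -2, 5) = -2
Root (MAX): max(6, -2) = 6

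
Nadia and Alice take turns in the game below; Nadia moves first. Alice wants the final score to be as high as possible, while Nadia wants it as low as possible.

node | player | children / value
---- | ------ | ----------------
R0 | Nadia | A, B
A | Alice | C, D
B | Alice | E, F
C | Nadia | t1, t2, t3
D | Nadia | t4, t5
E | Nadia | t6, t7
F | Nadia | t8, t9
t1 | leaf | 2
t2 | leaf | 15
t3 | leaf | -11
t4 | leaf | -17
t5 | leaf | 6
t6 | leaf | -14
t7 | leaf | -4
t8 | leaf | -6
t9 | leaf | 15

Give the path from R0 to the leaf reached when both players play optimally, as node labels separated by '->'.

C (Nadia): min(2, 15, -11) = -11
D (Nadia): min(-17, 6) = -17
A (Alice): max(-11, -17) = -11
E (Nadia): min(-14, -4) = -14
F (Nadia): min(-6, 15) = -6
B (Alice): max(-14, -6) = -6
R0 (Nadia): min(-11, -6) = -11
At R0, Nadia picks A (lowest: -11).
At A, Alice picks C (highest: -11).
At C, Nadia picks t3 (lowest: -11).
Terminal value -11.

R0 -> A -> C -> t3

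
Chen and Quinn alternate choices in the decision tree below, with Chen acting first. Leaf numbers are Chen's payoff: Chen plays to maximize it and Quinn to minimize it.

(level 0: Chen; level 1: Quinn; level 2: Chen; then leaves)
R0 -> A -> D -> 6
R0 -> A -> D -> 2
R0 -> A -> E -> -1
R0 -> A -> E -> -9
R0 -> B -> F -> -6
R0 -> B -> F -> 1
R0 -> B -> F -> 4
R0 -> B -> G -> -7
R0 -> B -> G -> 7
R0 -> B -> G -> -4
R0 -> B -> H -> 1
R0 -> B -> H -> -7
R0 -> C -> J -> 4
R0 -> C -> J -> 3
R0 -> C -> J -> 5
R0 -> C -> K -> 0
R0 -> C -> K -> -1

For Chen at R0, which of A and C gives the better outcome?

C

D (Chen): max(6, 2) = 6
E (Chen): max(-1, -9) = -1
A (Quinn): min(6, -1) = -1
J (Chen): max(4, 3, 5) = 5
K (Chen): max(0, -1) = 0
C (Quinn): min(5, 0) = 0
Chen prefers the higher value; A=-1, C=0. C is better since 0 > -1.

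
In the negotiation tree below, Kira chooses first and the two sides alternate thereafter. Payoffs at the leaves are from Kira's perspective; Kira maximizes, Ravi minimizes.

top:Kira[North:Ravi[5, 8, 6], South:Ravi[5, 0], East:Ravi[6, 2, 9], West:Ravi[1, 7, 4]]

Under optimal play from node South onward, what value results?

South (Ravi): min(5, 0) = 0

0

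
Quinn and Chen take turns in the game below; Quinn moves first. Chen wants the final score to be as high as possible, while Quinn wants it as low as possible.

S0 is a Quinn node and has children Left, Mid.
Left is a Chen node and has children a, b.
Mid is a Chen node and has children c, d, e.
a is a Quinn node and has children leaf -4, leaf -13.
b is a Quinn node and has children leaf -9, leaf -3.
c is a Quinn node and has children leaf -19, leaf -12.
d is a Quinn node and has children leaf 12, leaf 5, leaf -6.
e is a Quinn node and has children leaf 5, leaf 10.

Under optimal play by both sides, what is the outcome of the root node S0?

a (Quinn): min(-4, -13) = -13
b (Quinn): min(-9, -3) = -9
Left (Chen): max(-13, -9) = -9
c (Quinn): min(-19, -12) = -19
d (Quinn): min(12, 5, -6) = -6
e (Quinn): min(5, 10) = 5
Mid (Chen): max(-19, -6, 5) = 5
S0 (Quinn): min(-9, 5) = -9

-9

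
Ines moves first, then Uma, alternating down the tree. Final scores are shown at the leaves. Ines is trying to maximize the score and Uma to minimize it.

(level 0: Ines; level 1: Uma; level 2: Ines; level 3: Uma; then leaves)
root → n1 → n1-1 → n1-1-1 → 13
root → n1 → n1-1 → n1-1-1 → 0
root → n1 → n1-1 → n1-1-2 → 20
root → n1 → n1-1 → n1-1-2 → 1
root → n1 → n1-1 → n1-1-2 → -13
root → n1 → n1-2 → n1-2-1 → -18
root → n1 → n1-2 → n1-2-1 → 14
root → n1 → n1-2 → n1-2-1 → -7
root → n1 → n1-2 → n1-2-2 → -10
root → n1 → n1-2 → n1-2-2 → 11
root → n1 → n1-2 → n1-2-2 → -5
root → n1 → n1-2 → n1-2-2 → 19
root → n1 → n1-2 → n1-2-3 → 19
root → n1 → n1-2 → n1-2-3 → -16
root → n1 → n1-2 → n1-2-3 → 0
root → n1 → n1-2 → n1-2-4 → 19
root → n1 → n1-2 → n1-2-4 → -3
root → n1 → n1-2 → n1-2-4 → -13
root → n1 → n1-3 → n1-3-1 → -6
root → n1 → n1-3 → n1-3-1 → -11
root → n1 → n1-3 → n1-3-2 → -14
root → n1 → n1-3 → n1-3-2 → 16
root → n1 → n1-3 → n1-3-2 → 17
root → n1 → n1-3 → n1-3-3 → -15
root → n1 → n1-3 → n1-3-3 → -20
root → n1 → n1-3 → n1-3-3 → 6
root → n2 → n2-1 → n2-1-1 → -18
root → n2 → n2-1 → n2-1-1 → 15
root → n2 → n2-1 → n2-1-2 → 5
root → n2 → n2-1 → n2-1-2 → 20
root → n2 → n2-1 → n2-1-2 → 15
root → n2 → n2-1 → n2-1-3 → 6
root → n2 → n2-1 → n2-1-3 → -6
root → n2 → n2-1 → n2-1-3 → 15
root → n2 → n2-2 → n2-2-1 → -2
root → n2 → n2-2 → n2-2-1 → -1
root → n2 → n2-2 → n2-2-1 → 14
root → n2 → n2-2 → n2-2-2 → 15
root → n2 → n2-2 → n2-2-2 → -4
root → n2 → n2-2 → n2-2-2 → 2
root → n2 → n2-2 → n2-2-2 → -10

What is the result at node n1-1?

0

n1-1-1 (Uma): min(13, 0) = 0
n1-1-2 (Uma): min(20, 1, -13) = -13
n1-1 (Ines): max(0, -13) = 0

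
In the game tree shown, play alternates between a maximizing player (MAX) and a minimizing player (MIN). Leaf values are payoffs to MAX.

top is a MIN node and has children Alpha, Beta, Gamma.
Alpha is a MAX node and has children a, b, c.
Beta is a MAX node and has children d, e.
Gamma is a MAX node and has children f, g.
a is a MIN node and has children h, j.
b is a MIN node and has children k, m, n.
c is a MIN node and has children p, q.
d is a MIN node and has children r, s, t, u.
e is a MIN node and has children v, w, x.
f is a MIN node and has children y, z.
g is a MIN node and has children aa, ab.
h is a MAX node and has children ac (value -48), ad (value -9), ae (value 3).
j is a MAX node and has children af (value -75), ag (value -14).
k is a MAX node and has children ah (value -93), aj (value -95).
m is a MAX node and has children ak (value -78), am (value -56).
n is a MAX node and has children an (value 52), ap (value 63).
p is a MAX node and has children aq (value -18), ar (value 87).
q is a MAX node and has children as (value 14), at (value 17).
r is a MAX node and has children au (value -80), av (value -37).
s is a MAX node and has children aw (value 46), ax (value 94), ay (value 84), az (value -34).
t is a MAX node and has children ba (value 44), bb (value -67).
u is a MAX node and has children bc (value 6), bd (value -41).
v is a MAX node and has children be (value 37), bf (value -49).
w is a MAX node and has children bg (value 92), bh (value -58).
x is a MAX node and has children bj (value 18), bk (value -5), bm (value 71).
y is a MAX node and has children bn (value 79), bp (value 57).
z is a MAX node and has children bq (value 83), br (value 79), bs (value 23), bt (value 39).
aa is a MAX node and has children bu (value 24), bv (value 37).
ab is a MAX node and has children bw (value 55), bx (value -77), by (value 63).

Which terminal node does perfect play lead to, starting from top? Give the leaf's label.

h (MAX): max(-48, -9, 3) = 3
j (MAX): max(-75, -14) = -14
a (MIN): min(3, -14) = -14
k (MAX): max(-93, -95) = -93
m (MAX): max(-78, -56) = -56
n (MAX): max(52, 63) = 63
b (MIN): min(-93, -56, 63) = -93
p (MAX): max(-18, 87) = 87
q (MAX): max(14, 17) = 17
c (MIN): min(87, 17) = 17
Alpha (MAX): max(-14, -93, 17) = 17
r (MAX): max(-80, -37) = -37
s (MAX): max(46, 94, 84, -34) = 94
t (MAX): max(44, -67) = 44
u (MAX): max(6, -41) = 6
d (MIN): min(-37, 94, 44, 6) = -37
v (MAX): max(37, -49) = 37
w (MAX): max(92, -58) = 92
x (MAX): max(18, -5, 71) = 71
e (MIN): min(37, 92, 71) = 37
Beta (MAX): max(-37, 37) = 37
y (MAX): max(79, 57) = 79
z (MAX): max(83, 79, 23, 39) = 83
f (MIN): min(79, 83) = 79
aa (MAX): max(24, 37) = 37
ab (MAX): max(55, -77, 63) = 63
g (MIN): min(37, 63) = 37
Gamma (MAX): max(79, 37) = 79
top (MIN): min(17, 37, 79) = 17
At top, MIN picks Alpha (lowest: 17).
At Alpha, MAX picks c (highest: 17).
At c, MIN picks q (lowest: 17).
At q, MAX picks at (highest: 17).
Terminal value 17.

at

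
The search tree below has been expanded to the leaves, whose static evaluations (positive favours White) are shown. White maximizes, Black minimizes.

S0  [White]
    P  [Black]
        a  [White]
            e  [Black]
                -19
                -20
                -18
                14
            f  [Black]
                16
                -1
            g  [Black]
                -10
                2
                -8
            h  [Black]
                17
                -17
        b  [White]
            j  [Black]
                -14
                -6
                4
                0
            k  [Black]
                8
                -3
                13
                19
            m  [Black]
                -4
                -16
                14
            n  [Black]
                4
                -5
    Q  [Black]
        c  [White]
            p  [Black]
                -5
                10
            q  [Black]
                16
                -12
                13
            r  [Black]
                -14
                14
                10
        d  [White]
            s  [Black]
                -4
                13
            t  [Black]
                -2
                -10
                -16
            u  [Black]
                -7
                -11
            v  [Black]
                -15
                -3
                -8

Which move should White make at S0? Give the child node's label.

P

e (Black): min(-19, -20, -18, 14) = -20
f (Black): min(16, -1) = -1
g (Black): min(-10, 2, -8) = -10
h (Black): min(17, -17) = -17
a (White): max(-20, -1, -10, -17) = -1
j (Black): min(-14, -6, 4, 0) = -14
k (Black): min(8, -3, 13, 19) = -3
m (Black): min(-4, -16, 14) = -16
n (Black): min(4, -5) = -5
b (White): max(-14, -3, -16, -5) = -3
P (Black): min(-1, -3) = -3
p (Black): min(-5, 10) = -5
q (Black): min(16, -12, 13) = -12
r (Black): min(-14, 14, 10) = -14
c (White): max(-5, -12, -14) = -5
s (Black): min(-4, 13) = -4
t (Black): min(-2, -10, -16) = -16
u (Black): min(-7, -11) = -11
v (Black): min(-15, -3, -8) = -15
d (White): max(-4, -16, -11, -15) = -4
Q (Black): min(-5, -4) = -5
S0 (White): max(-3, -5) = -3
White at S0 wants the highest of {P=-3, Q=-5}, so chooses P.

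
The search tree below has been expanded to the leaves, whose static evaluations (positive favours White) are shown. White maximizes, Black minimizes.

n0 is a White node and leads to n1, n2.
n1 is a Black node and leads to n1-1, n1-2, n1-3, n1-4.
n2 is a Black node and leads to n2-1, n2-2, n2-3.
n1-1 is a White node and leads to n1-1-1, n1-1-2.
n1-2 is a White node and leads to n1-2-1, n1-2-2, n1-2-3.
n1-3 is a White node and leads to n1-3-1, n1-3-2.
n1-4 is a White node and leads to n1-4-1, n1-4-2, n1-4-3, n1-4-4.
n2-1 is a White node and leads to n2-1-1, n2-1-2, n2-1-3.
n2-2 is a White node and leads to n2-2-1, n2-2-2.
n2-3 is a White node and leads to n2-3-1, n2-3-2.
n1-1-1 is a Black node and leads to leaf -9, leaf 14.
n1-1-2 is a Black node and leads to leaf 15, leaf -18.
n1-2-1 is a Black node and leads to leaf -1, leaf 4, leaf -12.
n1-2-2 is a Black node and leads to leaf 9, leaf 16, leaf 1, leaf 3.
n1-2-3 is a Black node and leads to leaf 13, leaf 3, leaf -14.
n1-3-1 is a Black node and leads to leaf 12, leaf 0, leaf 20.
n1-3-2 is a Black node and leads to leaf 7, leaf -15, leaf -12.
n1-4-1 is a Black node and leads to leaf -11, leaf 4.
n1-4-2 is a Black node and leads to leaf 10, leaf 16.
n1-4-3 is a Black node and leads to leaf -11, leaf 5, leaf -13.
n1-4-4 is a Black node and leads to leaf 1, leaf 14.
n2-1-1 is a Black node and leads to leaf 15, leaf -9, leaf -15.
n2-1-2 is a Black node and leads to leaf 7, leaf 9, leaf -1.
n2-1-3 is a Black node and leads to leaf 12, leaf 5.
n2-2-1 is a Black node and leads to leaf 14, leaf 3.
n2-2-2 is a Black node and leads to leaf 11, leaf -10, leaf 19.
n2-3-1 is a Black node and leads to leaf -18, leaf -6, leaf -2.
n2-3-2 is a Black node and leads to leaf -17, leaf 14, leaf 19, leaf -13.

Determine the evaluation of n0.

n1-1-1 (Black): min(-9, 14) = -9
n1-1-2 (Black): min(15, -18) = -18
n1-1 (White): max(-9, -18) = -9
n1-2-1 (Black): min(-1, 4, -12) = -12
n1-2-2 (Black): min(9, 16, 1, 3) = 1
n1-2-3 (Black): min(13, 3, -14) = -14
n1-2 (White): max(-12, 1, -14) = 1
n1-3-1 (Black): min(12, 0, 20) = 0
n1-3-2 (Black): min(7, -15, -12) = -15
n1-3 (White): max(0, -15) = 0
n1-4-1 (Black): min(-11, 4) = -11
n1-4-2 (Black): min(10, 16) = 10
n1-4-3 (Black): min(-11, 5, -13) = -13
n1-4-4 (Black): min(1, 14) = 1
n1-4 (White): max(-11, 10, -13, 1) = 10
n1 (Black): min(-9, 1, 0, 10) = -9
n2-1-1 (Black): min(15, -9, -15) = -15
n2-1-2 (Black): min(7, 9, -1) = -1
n2-1-3 (Black): min(12, 5) = 5
n2-1 (White): max(-15, -1, 5) = 5
n2-2-1 (Black): min(14, 3) = 3
n2-2-2 (Black): min(11, -10, 19) = -10
n2-2 (White): max(3, -10) = 3
n2-3-1 (Black): min(-18, -6, -2) = -18
n2-3-2 (Black): min(-17, 14, 19, -13) = -17
n2-3 (White): max(-18, -17) = -17
n2 (Black): min(5, 3, -17) = -17
n0 (White): max(-9, -17) = -9

-9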